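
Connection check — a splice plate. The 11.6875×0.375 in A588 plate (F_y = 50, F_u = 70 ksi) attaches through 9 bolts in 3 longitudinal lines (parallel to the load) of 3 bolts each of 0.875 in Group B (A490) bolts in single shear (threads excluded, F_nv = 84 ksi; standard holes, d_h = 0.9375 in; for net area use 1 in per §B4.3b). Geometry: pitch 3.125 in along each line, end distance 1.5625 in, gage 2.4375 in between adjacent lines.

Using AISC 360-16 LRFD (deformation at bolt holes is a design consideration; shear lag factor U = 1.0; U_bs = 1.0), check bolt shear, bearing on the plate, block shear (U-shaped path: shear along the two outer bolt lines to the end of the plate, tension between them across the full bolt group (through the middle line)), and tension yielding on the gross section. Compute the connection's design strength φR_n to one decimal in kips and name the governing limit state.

182.1 kips (block shear governs)

Bolt shear: A_b = π(0.875)²/4 = 0.60132 in². φR_n = 0.75 × 84 × 0.60132 × 9 × 1 = 340.9 kips.
Bearing (0.375 in plate, F_u = 70 ksi): end bolts L_c = 1.5625 − 0.9375/2 = 1.09375, R_n = min(1.2×1.09375×0.375×70, 2.4×0.875×0.375×70) = 34.453 kips/bolt; interior L_c = 3.125 − 0.9375 = 2.1875, R_n = 55.125 kips/bolt. φR_n = 0.75 × (3×34.453 + 6×55.125) = 325.6 kips.
Block shear: shear path 2×[1.5625+2×3.125] = 2×7.8125 in, A_gv = 5.8594, A_nv = 2×(7.8125 − 2.5×1)×0.375 = 3.9844 in²; tension across gage: (4.875 − 2×1)×0.375 = 1.0781 in². R_n = min(0.6×70×3.9844, 0.6×50×5.8594) + 1.0×70×1.0781 = min(167.34, 175.78) + 75.467 = 242.81 kips. φR_n = 0.75 × 242.81 = 182.1 kips.
Tension yield (gross): A_g = 11.6875×0.375 = 4.3828 in². φR_n = 0.90 × 50 × 4.3828 = 197.2 kips.
Governing: min(340.9, 325.6, 182.1, 197.2) = 182.1 kips → block shear.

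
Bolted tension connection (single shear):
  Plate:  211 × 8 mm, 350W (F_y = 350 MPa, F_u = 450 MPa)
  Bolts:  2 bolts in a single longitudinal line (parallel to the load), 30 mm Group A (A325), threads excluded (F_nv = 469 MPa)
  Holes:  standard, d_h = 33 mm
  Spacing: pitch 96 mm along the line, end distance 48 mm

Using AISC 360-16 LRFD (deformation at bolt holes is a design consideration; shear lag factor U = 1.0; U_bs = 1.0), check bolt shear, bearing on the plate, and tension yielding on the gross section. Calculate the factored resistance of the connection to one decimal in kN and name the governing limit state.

Bolt shear: A_b = π(30)²/4 = 706.86 mm². φR_n = 0.75 × 469 × 706.86 × 2 × 1 = 497.3 kN.
Bearing (8 mm plate, F_u = 450 MPa): end bolts L_c = 48 − 33/2 = 31.5, R_n = min(1.2×31.5×8×450, 2.4×30×8×450) = 136.08 kN/bolt; interior L_c = 96 − 33 = 63, R_n = 259.2 kN/bolt. φR_n = 0.75 × (1×136.08 + 1×259.2) = 296.5 kN.
Tension yield (gross): A_g = 211×8 = 1688 mm². φR_n = 0.90 × 350 × 1688 = 531.7 kN.
Governing: min(497.3, 296.5, 531.7) = 296.5 kN → bearing.

296.5 kN (bearing governs)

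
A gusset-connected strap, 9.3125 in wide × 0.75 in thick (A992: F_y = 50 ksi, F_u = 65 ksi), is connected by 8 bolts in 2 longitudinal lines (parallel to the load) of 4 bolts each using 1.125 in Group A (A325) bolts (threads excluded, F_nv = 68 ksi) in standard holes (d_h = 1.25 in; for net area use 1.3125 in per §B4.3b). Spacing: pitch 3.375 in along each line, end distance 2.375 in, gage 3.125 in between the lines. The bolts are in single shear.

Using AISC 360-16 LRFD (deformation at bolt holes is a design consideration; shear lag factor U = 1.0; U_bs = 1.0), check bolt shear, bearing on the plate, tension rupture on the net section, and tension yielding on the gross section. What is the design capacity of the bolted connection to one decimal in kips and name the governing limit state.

244.5 kips (net-section rupture governs)

Bolt shear: A_b = π(1.125)²/4 = 0.99402 in². φR_n = 0.75 × 68 × 0.99402 × 8 × 1 = 405.6 kips.
Bearing (0.75 in plate, F_u = 65 ksi): end bolts L_c = 2.375 − 1.25/2 = 1.75, R_n = min(1.2×1.75×0.75×65, 2.4×1.125×0.75×65) = 102.38 kips/bolt; interior L_c = 3.375 − 1.25 = 2.125, R_n = 124.31 kips/bolt. φR_n = 0.75 × (2×102.38 + 6×124.31) = 713.0 kips.
Tension rupture (net): A_n = (9.3125 − 2×1.3125)×0.75 = 5.0156 in² (U = 1.0, A_e = A_n). φR_n = 0.75 × 65 × 5.0156 = 244.5 kips.
Tension yield (gross): A_g = 9.3125×0.75 = 6.9844 in². φR_n = 0.90 × 50 × 6.9844 = 314.3 kips.
Governing: min(405.6, 713.0, 244.5, 314.3) = 244.5 kips → net-section rupture.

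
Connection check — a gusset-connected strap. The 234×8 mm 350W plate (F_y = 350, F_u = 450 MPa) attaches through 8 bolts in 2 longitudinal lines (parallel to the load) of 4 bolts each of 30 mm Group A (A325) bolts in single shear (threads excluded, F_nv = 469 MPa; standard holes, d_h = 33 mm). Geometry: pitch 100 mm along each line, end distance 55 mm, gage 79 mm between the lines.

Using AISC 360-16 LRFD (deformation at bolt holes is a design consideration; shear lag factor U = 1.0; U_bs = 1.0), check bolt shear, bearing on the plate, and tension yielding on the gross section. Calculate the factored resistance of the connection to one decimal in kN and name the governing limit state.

589.7 kN (gross-section yield governs)

Bolt shear: A_b = π(30)²/4 = 706.86 mm². φR_n = 0.75 × 469 × 706.86 × 8 × 1 = 1989.1 kN.
Bearing (8 mm plate, F_u = 450 MPa): end bolts L_c = 55 − 33/2 = 38.5, R_n = min(1.2×38.5×8×450, 2.4×30×8×450) = 166.32 kN/bolt; interior L_c = 100 − 33 = 67, R_n = 259.2 kN/bolt. φR_n = 0.75 × (2×166.32 + 6×259.2) = 1415.9 kN.
Tension yield (gross): A_g = 234×8 = 1872 mm². φR_n = 0.90 × 350 × 1872 = 589.7 kN.
Governing: min(1989.1, 1415.9, 589.7) = 589.7 kN → gross-section yield.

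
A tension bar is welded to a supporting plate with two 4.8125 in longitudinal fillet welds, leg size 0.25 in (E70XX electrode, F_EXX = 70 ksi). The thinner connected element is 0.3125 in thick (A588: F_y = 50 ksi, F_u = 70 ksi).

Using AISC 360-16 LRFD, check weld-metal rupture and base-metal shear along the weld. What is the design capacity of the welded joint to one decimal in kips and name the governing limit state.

Weld metal: throat = 0.707×0.25 = 0.17675 in, L = 2×4.8125 = 9.625 in. φR_n = 0.75 × 0.6 × 70 × 0.17675 × 9.625 = 53.6 kips.
Base metal shear (0.3125 in plate): yield φR_n = 1.0×0.6×50×0.3125×9.625 = 90.2 kips; rupture φR_n = 0.75×0.6×70×0.3125×9.625 = 94.7 kips; take 90.2 kips (yield).
Governing: min(53.6, 90.2) = 53.6 kips → weld metal.

53.6 kips (weld metal governs)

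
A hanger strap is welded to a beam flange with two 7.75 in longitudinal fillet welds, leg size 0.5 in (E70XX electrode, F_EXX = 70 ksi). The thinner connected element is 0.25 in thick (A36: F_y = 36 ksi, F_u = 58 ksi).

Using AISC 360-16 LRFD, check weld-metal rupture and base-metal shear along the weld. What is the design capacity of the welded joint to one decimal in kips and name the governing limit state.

83.7 kips (base-metal shear governs)

Weld metal: throat = 0.707×0.5 = 0.3535 in, L = 2×7.75 = 15.5 in. φR_n = 0.75 × 0.6 × 70 × 0.3535 × 15.5 = 172.6 kips.
Base metal shear (0.25 in plate): yield φR_n = 1.0×0.6×36×0.25×15.5 = 83.7 kips; rupture φR_n = 0.75×0.6×58×0.25×15.5 = 101.1 kips; take 83.7 kips (yield).
Governing: min(172.6, 83.7) = 83.7 kips → base-metal shear.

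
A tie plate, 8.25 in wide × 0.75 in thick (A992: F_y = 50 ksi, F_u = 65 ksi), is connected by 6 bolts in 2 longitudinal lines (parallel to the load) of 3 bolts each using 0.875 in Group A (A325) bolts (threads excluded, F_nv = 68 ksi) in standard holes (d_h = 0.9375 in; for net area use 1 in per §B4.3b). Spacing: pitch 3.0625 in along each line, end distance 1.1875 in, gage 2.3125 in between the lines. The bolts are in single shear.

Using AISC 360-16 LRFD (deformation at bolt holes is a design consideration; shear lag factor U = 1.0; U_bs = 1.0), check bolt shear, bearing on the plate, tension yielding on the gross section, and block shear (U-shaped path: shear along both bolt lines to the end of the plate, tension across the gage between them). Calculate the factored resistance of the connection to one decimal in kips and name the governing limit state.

Bolt shear: A_b = π(0.875)²/4 = 0.60132 in². φR_n = 0.75 × 68 × 0.60132 × 6 × 1 = 184.0 kips.
Bearing (0.75 in plate, F_u = 65 ksi): end bolts L_c = 1.1875 − 0.9375/2 = 0.71875, R_n = min(1.2×0.71875×0.75×65, 2.4×0.875×0.75×65) = 42.047 kips/bolt; interior L_c = 3.0625 − 0.9375 = 2.125, R_n = 102.38 kips/bolt. φR_n = 0.75 × (2×42.047 + 4×102.38) = 370.2 kips.
Tension yield (gross): A_g = 8.25×0.75 = 6.1875 in². φR_n = 0.90 × 50 × 6.1875 = 278.4 kips.
Block shear: shear path 2×[1.1875+2×3.0625] = 2×7.3125 in, A_gv = 10.969, A_nv = 2×(7.3125 − 2.5×1)×0.75 = 7.2188 in²; tension across gage: (2.3125 − 1×1)×0.75 = 0.98438 in². R_n = min(0.6×65×7.2188, 0.6×50×10.969) + 1.0×65×0.98438 = min(281.53, 329.07) + 63.985 = 345.52 kips. φR_n = 0.75 × 345.52 = 259.1 kips.
Governing: min(184.0, 370.2, 278.4, 259.1) = 184.0 kips → bolt shear.

184.0 kips (bolt shear governs)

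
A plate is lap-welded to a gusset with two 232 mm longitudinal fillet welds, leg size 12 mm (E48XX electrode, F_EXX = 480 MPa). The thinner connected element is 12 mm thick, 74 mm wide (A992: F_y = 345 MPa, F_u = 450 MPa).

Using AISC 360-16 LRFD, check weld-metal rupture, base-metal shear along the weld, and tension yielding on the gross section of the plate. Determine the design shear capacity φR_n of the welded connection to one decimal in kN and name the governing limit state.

Weld metal: throat = 0.707×12 = 8.484 mm, L = 2×232 = 464 mm. φR_n = 0.75 × 0.6 × 480 × 8.484 × 464 = 850.3 kN.
Base metal shear (12 mm plate): yield φR_n = 1.0×0.6×345×12×464 = 1152.6 kN; rupture φR_n = 0.75×0.6×450×12×464 = 1127.5 kN; take 1127.5 kN (rupture).
Tension yield (gross): A_g = 74×12 = 888 mm². φR_n = 0.90 × 345 × 888 = 275.7 kN.
Governing: min(850.3, 1127.5, 275.7) = 275.7 kN → gross-section yield.

275.7 kN (gross-section yield governs)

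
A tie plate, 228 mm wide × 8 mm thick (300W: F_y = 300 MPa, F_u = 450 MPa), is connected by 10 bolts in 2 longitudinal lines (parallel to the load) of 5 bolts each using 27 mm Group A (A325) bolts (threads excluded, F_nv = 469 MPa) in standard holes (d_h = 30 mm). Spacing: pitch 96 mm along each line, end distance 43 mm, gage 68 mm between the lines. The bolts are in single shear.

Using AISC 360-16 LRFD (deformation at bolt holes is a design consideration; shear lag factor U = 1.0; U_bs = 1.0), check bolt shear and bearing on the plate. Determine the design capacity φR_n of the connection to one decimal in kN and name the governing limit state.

Bolt shear: A_b = π(27)²/4 = 572.56 mm². φR_n = 0.75 × 469 × 572.56 × 10 × 1 = 2014.0 kN.
Bearing (8 mm plate, F_u = 450 MPa): end bolts L_c = 43 − 30/2 = 28, R_n = min(1.2×28×8×450, 2.4×27×8×450) = 120.96 kN/bolt; interior L_c = 96 − 30 = 66, R_n = 233.28 kN/bolt. φR_n = 0.75 × (2×120.96 + 8×233.28) = 1581.1 kN.
Governing: min(2014.0, 1581.1) = 1581.1 kN → bearing.

1581.1 kN (bearing governs)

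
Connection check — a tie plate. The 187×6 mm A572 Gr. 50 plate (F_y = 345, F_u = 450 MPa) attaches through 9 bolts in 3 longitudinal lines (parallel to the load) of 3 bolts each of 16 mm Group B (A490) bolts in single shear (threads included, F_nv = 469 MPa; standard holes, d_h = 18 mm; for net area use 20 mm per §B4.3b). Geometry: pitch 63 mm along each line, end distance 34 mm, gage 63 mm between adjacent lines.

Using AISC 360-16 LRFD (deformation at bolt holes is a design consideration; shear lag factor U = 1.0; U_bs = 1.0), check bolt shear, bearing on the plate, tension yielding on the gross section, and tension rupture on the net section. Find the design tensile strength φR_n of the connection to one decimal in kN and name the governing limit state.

257.2 kN (net-section rupture governs)

Bolt shear: A_b = π(16)²/4 = 201.06 mm². φR_n = 0.75 × 469 × 201.06 × 9 × 1 = 636.5 kN.
Bearing (6 mm plate, F_u = 450 MPa): end bolts L_c = 34 − 18/2 = 25, R_n = min(1.2×25×6×450, 2.4×16×6×450) = 81 kN/bolt; interior L_c = 63 − 18 = 45, R_n = 103.68 kN/bolt. φR_n = 0.75 × (3×81 + 6×103.68) = 648.8 kN.
Tension yield (gross): A_g = 187×6 = 1122 mm². φR_n = 0.90 × 345 × 1122 = 348.4 kN.
Tension rupture (net): A_n = (187 − 3×20)×6 = 762 mm² (U = 1.0, A_e = A_n). φR_n = 0.75 × 450 × 762 = 257.2 kN.
Governing: min(636.5, 648.8, 348.4, 257.2) = 257.2 kN → net-section rupture.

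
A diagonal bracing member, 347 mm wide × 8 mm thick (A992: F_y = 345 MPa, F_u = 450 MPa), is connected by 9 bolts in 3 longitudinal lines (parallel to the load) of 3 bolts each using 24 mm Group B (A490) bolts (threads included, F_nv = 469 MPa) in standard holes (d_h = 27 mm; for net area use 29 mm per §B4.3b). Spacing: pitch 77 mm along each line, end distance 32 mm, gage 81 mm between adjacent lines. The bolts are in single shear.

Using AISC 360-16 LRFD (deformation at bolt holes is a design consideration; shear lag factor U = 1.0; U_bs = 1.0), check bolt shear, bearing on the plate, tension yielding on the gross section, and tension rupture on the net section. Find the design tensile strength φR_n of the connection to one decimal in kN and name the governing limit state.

702.0 kN (net-section rupture governs)

Bolt shear: A_b = π(24)²/4 = 452.39 mm². φR_n = 0.75 × 469 × 452.39 × 9 × 1 = 1432.2 kN.
Bearing (8 mm plate, F_u = 450 MPa): end bolts L_c = 32 − 27/2 = 18.5, R_n = min(1.2×18.5×8×450, 2.4×24×8×450) = 79.92 kN/bolt; interior L_c = 77 − 27 = 50, R_n = 207.36 kN/bolt. φR_n = 0.75 × (3×79.92 + 6×207.36) = 1112.9 kN.
Tension yield (gross): A_g = 347×8 = 2776 mm². φR_n = 0.90 × 345 × 2776 = 861.9 kN.
Tension rupture (net): A_n = (347 − 3×29)×8 = 2080 mm² (U = 1.0, A_e = A_n). φR_n = 0.75 × 450 × 2080 = 702.0 kN.
Governing: min(1432.2, 1112.9, 861.9, 702.0) = 702.0 kN → net-section rupture.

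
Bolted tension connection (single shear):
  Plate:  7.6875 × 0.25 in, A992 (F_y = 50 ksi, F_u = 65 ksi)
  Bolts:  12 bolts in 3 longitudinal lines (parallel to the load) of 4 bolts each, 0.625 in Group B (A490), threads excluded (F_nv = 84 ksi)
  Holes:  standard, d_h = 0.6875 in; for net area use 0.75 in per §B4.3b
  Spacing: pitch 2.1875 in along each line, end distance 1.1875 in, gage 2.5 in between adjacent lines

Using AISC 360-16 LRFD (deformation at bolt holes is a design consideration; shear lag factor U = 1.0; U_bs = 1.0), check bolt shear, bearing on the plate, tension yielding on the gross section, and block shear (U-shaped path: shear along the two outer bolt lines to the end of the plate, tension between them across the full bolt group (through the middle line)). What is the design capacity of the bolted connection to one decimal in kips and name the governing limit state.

Bolt shear: A_b = π(0.625)²/4 = 0.3068 in². φR_n = 0.75 × 84 × 0.3068 × 12 × 1 = 231.9 kips.
Bearing (0.25 in plate, F_u = 65 ksi): end bolts L_c = 1.1875 − 0.6875/2 = 0.84375, R_n = min(1.2×0.84375×0.25×65, 2.4×0.625×0.25×65) = 16.453 kips/bolt; interior L_c = 2.1875 − 0.6875 = 1.5, R_n = 24.375 kips/bolt. φR_n = 0.75 × (3×16.453 + 9×24.375) = 201.6 kips.
Tension yield (gross): A_g = 7.6875×0.25 = 1.9219 in². φR_n = 0.90 × 50 × 1.9219 = 86.5 kips.
Block shear: shear path 2×[1.1875+3×2.1875] = 2×7.75 in, A_gv = 3.875, A_nv = 2×(7.75 − 3.5×0.75)×0.25 = 2.5625 in²; tension across gage: (5 − 2×0.75)×0.25 = 0.875 in². R_n = min(0.6×65×2.5625, 0.6×50×3.875) + 1.0×65×0.875 = min(99.938, 116.25) + 56.875 = 156.81 kips. φR_n = 0.75 × 156.81 = 117.6 kips.
Governing: min(231.9, 201.6, 86.5, 117.6) = 86.5 kips → gross-section yield.

86.5 kips (gross-section yield governs)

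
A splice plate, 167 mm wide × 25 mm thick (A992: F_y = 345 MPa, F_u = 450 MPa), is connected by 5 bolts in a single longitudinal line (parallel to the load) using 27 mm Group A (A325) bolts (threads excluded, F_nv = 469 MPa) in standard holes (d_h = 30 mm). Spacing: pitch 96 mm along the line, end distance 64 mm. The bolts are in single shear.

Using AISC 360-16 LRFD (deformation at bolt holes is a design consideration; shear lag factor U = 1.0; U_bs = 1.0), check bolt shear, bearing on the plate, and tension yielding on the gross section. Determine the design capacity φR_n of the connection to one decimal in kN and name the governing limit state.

1007.0 kN (bolt shear governs)

Bolt shear: A_b = π(27)²/4 = 572.56 mm². φR_n = 0.75 × 469 × 572.56 × 5 × 1 = 1007.0 kN.
Bearing (25 mm plate, F_u = 450 MPa): end bolts L_c = 64 − 30/2 = 49, R_n = min(1.2×49×25×450, 2.4×27×25×450) = 661.5 kN/bolt; interior L_c = 96 − 30 = 66, R_n = 729 kN/bolt. φR_n = 0.75 × (1×661.5 + 4×729) = 2683.1 kN.
Tension yield (gross): A_g = 167×25 = 4175 mm². φR_n = 0.90 × 345 × 4175 = 1296.3 kN.
Governing: min(1007.0, 2683.1, 1296.3) = 1007.0 kN → bolt shear.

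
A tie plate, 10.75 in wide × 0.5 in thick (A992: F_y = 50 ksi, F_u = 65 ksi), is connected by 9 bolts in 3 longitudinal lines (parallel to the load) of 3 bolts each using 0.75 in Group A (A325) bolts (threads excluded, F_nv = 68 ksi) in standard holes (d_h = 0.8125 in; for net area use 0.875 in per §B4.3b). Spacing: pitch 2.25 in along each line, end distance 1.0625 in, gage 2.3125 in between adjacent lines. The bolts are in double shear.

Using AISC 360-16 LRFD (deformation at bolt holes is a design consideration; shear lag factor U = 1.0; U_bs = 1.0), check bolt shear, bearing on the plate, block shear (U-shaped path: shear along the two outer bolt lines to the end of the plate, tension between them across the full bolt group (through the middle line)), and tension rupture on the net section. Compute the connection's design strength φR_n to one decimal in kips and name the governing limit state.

168.8 kips (block shear governs)

Bolt shear: A_b = π(0.75)²/4 = 0.44179 in². φR_n = 0.75 × 68 × 0.44179 × 9 × 2 = 405.6 kips.
Bearing (0.5 in plate, F_u = 65 ksi): end bolts L_c = 1.0625 − 0.8125/2 = 0.65625, R_n = min(1.2×0.65625×0.5×65, 2.4×0.75×0.5×65) = 25.594 kips/bolt; interior L_c = 2.25 − 0.8125 = 1.4375, R_n = 56.063 kips/bolt. φR_n = 0.75 × (3×25.594 + 6×56.063) = 309.9 kips.
Block shear: shear path 2×[1.0625+2×2.25] = 2×5.5625 in, A_gv = 5.5625, A_nv = 2×(5.5625 − 2.5×0.875)×0.5 = 3.375 in²; tension across gage: (4.625 − 2×0.875)×0.5 = 1.4375 in². R_n = min(0.6×65×3.375, 0.6×50×5.5625) + 1.0×65×1.4375 = min(131.63, 166.88) + 93.438 = 225.07 kips. φR_n = 0.75 × 225.07 = 168.8 kips.
Tension rupture (net): A_n = (10.75 − 3×0.875)×0.5 = 4.0625 in² (U = 1.0, A_e = A_n). φR_n = 0.75 × 65 × 4.0625 = 198.0 kips.
Governing: min(405.6, 309.9, 168.8, 198.0) = 168.8 kips → block shear.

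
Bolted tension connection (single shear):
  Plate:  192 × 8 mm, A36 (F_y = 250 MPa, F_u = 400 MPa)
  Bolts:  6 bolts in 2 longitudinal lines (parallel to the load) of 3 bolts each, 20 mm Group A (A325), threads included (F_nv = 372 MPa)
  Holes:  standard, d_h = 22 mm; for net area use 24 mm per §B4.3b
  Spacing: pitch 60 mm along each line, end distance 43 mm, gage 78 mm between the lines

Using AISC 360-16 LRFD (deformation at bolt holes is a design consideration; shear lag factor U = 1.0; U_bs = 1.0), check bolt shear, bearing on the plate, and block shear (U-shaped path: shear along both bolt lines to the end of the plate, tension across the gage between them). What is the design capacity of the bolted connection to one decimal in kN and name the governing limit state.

423.0 kN (block shear governs)

Bolt shear: A_b = π(20)²/4 = 314.16 mm². φR_n = 0.75 × 372 × 314.16 × 6 × 1 = 525.9 kN.
Bearing (8 mm plate, F_u = 400 MPa): end bolts L_c = 43 − 22/2 = 32, R_n = min(1.2×32×8×400, 2.4×20×8×400) = 122.88 kN/bolt; interior L_c = 60 − 22 = 38, R_n = 145.92 kN/bolt. φR_n = 0.75 × (2×122.88 + 4×145.92) = 622.1 kN.
Block shear: shear path 2×[43+2×60] = 2×163 mm, A_gv = 2608, A_nv = 2×(163 − 2.5×24)×8 = 1648 mm²; tension across gage: (78 − 1×24)×8 = 432 mm². R_n = min(0.6×400×1648, 0.6×250×2608) + 1.0×400×432 = min(395.52, 391.2) + 172.8 = 564 kN. φR_n = 0.75 × 564 = 423.0 kN.
Governing: min(525.9, 622.1, 423.0) = 423.0 kN → block shear.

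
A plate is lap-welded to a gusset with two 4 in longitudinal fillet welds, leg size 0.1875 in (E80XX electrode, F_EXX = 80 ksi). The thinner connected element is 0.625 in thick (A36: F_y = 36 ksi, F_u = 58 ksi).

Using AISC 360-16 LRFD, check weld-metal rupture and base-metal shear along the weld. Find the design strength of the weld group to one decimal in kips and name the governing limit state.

38.2 kips (weld metal governs)

Weld metal: throat = 0.707×0.1875 = 0.13256 in, L = 2×4 = 8 in. φR_n = 0.75 × 0.6 × 80 × 0.13256 × 8 = 38.2 kips.
Base metal shear (0.625 in plate): yield φR_n = 1.0×0.6×36×0.625×8 = 108.0 kips; rupture φR_n = 0.75×0.6×58×0.625×8 = 130.5 kips; take 108.0 kips (yield).
Governing: min(38.2, 108.0) = 38.2 kips → weld metal.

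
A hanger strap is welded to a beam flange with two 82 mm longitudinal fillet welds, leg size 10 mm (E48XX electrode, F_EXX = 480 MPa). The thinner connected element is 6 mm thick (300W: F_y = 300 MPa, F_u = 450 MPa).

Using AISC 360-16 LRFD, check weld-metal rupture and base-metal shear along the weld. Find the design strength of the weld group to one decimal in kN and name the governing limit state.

177.1 kN (base-metal shear governs)

Weld metal: throat = 0.707×10 = 7.07 mm, L = 2×82 = 164 mm. φR_n = 0.75 × 0.6 × 480 × 7.07 × 164 = 250.4 kN.
Base metal shear (6 mm plate): yield φR_n = 1.0×0.6×300×6×164 = 177.1 kN; rupture φR_n = 0.75×0.6×450×6×164 = 199.3 kN; take 177.1 kN (yield).
Governing: min(250.4, 177.1) = 177.1 kN → base-metal shear.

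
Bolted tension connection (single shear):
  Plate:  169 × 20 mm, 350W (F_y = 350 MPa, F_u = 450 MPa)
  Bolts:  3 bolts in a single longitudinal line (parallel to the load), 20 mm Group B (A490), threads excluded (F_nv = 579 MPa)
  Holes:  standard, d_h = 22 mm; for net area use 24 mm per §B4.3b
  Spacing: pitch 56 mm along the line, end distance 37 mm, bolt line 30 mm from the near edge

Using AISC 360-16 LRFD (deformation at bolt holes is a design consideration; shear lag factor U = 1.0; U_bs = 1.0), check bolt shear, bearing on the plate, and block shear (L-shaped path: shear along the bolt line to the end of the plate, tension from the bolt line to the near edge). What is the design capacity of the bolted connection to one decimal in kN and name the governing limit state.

Bolt shear: A_b = π(20)²/4 = 314.16 mm². φR_n = 0.75 × 579 × 314.16 × 3 × 1 = 409.3 kN.
Bearing (20 mm plate, F_u = 450 MPa): end bolts L_c = 37 − 22/2 = 26, R_n = min(1.2×26×20×450, 2.4×20×20×450) = 280.8 kN/bolt; interior L_c = 56 − 22 = 34, R_n = 367.2 kN/bolt. φR_n = 0.75 × (1×280.8 + 2×367.2) = 761.4 kN.
Block shear: shear path 1×[37+2×56] = 1×149 mm, A_gv = 2980, A_nv = 1×(149 − 2.5×24)×20 = 1780 mm²; tension to near edge: (30 − 0.5×24)×20 = 360 mm². R_n = min(0.6×450×1780, 0.6×350×2980) + 1.0×450×360 = min(480.6, 625.8) + 162 = 642.6 kN. φR_n = 0.75 × 642.6 = 482.0 kN.
Governing: min(409.3, 761.4, 482.0) = 409.3 kN → bolt shear.

409.3 kN (bolt shear governs)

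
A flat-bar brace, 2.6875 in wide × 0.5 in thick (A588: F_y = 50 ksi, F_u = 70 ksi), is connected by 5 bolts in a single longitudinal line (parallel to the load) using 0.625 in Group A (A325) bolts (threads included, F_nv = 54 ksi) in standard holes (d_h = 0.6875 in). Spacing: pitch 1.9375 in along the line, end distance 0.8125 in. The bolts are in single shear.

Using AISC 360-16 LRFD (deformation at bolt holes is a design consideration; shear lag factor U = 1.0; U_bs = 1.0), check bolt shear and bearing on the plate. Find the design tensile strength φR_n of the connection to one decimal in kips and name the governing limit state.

Bolt shear: A_b = π(0.625)²/4 = 0.3068 in². φR_n = 0.75 × 54 × 0.3068 × 5 × 1 = 62.1 kips.
Bearing (0.5 in plate, F_u = 70 ksi): end bolts L_c = 0.8125 − 0.6875/2 = 0.46875, R_n = min(1.2×0.46875×0.5×70, 2.4×0.625×0.5×70) = 19.688 kips/bolt; interior L_c = 1.9375 − 0.6875 = 1.25, R_n = 52.5 kips/bolt. φR_n = 0.75 × (1×19.688 + 4×52.5) = 172.3 kips.
Governing: min(62.1, 172.3) = 62.1 kips → bolt shear.

62.1 kips (bolt shear governs)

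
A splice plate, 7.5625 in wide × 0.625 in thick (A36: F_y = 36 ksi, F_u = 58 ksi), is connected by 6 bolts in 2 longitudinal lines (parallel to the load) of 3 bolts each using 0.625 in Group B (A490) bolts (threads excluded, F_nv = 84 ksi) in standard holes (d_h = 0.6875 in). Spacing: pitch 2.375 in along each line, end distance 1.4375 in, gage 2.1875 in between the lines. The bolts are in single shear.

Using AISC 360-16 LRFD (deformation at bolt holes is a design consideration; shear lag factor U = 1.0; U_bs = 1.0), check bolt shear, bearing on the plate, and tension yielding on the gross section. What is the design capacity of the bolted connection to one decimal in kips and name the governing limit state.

116.0 kips (bolt shear governs)

Bolt shear: A_b = π(0.625)²/4 = 0.3068 in². φR_n = 0.75 × 84 × 0.3068 × 6 × 1 = 116.0 kips.
Bearing (0.625 in plate, F_u = 58 ksi): end bolts L_c = 1.4375 − 0.6875/2 = 1.09375, R_n = min(1.2×1.09375×0.625×58, 2.4×0.625×0.625×58) = 47.578 kips/bolt; interior L_c = 2.375 − 0.6875 = 1.6875, R_n = 54.375 kips/bolt. φR_n = 0.75 × (2×47.578 + 4×54.375) = 234.5 kips.
Tension yield (gross): A_g = 7.5625×0.625 = 4.7266 in². φR_n = 0.90 × 36 × 4.7266 = 153.1 kips.
Governing: min(116.0, 234.5, 153.1) = 116.0 kips → bolt shear.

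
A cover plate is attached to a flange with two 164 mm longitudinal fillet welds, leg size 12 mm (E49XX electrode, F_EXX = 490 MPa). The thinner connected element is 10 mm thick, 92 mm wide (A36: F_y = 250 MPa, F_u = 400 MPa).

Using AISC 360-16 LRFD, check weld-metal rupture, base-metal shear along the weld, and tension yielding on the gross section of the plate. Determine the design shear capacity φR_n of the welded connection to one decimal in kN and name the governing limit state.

Weld metal: throat = 0.707×12 = 8.484 mm, L = 2×164 = 328 mm. φR_n = 0.75 × 0.6 × 490 × 8.484 × 328 = 613.6 kN.
Base metal shear (10 mm plate): yield φR_n = 1.0×0.6×250×10×328 = 492.0 kN; rupture φR_n = 0.75×0.6×400×10×328 = 590.4 kN; take 492.0 kN (yield).
Tension yield (gross): A_g = 92×10 = 920 mm². φR_n = 0.90 × 250 × 920 = 207.0 kN.
Governing: min(613.6, 492.0, 207.0) = 207.0 kN → gross-section yield.

207.0 kN (gross-section yield governs)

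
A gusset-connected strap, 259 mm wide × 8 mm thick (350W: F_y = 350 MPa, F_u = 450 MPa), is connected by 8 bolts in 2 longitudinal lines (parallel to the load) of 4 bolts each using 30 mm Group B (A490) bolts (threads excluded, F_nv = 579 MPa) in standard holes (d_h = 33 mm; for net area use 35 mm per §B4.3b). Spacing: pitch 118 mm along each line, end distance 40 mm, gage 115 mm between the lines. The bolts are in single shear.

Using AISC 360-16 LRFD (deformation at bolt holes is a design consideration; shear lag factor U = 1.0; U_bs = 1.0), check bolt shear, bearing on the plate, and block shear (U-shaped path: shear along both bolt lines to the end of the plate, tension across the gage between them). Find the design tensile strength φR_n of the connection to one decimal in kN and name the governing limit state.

1095.7 kN (block shear governs)

Bolt shear: A_b = π(30)²/4 = 706.86 mm². φR_n = 0.75 × 579 × 706.86 × 8 × 1 = 2455.6 kN.
Bearing (8 mm plate, F_u = 450 MPa): end bolts L_c = 40 − 33/2 = 23.5, R_n = min(1.2×23.5×8×450, 2.4×30×8×450) = 101.52 kN/bolt; interior L_c = 118 − 33 = 85, R_n = 259.2 kN/bolt. φR_n = 0.75 × (2×101.52 + 6×259.2) = 1318.7 kN.
Block shear: shear path 2×[40+3×118] = 2×394 mm, A_gv = 6304, A_nv = 2×(394 − 3.5×35)×8 = 4344 mm²; tension across gage: (115 − 1×35)×8 = 640 mm². R_n = min(0.6×450×4344, 0.6×350×6304) + 1.0×450×640 = min(1172.9, 1323.8) + 288 = 1460.9 kN. φR_n = 0.75 × 1460.9 = 1095.7 kN.
Governing: min(2455.6, 1318.7, 1095.7) = 1095.7 kN → block shear.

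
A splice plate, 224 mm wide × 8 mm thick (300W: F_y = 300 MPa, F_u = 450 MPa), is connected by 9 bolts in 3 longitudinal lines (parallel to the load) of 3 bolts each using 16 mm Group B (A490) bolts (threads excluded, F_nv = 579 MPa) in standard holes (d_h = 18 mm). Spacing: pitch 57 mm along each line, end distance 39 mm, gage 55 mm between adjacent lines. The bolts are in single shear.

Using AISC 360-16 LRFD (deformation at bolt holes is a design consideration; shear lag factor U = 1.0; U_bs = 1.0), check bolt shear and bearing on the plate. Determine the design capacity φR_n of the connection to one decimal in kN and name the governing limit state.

785.8 kN (bolt shear governs)

Bolt shear: A_b = π(16)²/4 = 201.06 mm². φR_n = 0.75 × 579 × 201.06 × 9 × 1 = 785.8 kN.
Bearing (8 mm plate, F_u = 450 MPa): end bolts L_c = 39 − 18/2 = 30, R_n = min(1.2×30×8×450, 2.4×16×8×450) = 129.6 kN/bolt; interior L_c = 57 − 18 = 39, R_n = 138.24 kN/bolt. φR_n = 0.75 × (3×129.6 + 6×138.24) = 913.7 kN.
Governing: min(785.8, 913.7) = 785.8 kN → bolt shear.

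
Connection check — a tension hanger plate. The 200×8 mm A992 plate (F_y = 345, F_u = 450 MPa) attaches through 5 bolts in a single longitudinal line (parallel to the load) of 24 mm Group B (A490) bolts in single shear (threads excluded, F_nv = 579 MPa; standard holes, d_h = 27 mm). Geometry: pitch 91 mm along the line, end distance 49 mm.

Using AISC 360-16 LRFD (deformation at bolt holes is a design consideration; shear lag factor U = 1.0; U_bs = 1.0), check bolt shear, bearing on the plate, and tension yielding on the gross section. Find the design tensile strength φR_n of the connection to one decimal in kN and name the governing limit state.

496.8 kN (gross-section yield governs)

Bolt shear: A_b = π(24)²/4 = 452.39 mm². φR_n = 0.75 × 579 × 452.39 × 5 × 1 = 982.3 kN.
Bearing (8 mm plate, F_u = 450 MPa): end bolts L_c = 49 − 27/2 = 35.5, R_n = min(1.2×35.5×8×450, 2.4×24×8×450) = 153.36 kN/bolt; interior L_c = 91 − 27 = 64, R_n = 207.36 kN/bolt. φR_n = 0.75 × (1×153.36 + 4×207.36) = 737.1 kN.
Tension yield (gross): A_g = 200×8 = 1600 mm². φR_n = 0.90 × 345 × 1600 = 496.8 kN.
Governing: min(982.3, 737.1, 496.8) = 496.8 kN → gross-section yield.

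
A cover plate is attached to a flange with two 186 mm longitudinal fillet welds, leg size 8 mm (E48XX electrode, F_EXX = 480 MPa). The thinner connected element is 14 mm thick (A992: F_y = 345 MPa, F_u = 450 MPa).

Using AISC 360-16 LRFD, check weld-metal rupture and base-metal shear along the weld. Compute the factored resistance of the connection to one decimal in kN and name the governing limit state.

Weld metal: throat = 0.707×8 = 5.656 mm, L = 2×186 = 372 mm. φR_n = 0.75 × 0.6 × 480 × 5.656 × 372 = 454.5 kN.
Base metal shear (14 mm plate): yield φR_n = 1.0×0.6×345×14×372 = 1078.1 kN; rupture φR_n = 0.75×0.6×450×14×372 = 1054.6 kN; take 1054.6 kN (rupture).
Governing: min(454.5, 1054.6) = 454.5 kN → weld metal.

454.5 kN (weld metal governs)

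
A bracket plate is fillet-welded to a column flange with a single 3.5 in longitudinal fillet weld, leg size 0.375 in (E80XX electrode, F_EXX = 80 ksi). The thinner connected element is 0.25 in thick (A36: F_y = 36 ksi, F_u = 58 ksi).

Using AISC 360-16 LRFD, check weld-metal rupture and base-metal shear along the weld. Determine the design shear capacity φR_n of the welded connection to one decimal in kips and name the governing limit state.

Weld metal: throat = 0.707×0.375 = 0.26513 in, L = 3.5 in. φR_n = 0.75 × 0.6 × 80 × 0.26513 × 3.5 = 33.4 kips.
Base metal shear (0.25 in plate): yield φR_n = 1.0×0.6×36×0.25×3.5 = 18.9 kips; rupture φR_n = 0.75×0.6×58×0.25×3.5 = 22.8 kips; take 18.9 kips (yield).
Governing: min(33.4, 18.9) = 18.9 kips → base-metal shear.

18.9 kips (base-metal shear governs)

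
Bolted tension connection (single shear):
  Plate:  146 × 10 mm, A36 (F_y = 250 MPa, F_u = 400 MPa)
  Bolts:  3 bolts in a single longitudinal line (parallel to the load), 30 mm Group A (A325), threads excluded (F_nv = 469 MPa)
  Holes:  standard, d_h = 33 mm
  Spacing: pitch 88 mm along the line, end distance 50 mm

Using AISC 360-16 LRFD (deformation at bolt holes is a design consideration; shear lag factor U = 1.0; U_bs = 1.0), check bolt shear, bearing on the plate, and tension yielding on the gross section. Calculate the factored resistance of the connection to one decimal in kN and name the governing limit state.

Bolt shear: A_b = π(30)²/4 = 706.86 mm². φR_n = 0.75 × 469 × 706.86 × 3 × 1 = 745.9 kN.
Bearing (10 mm plate, F_u = 400 MPa): end bolts L_c = 50 − 33/2 = 33.5, R_n = min(1.2×33.5×10×400, 2.4×30×10×400) = 160.8 kN/bolt; interior L_c = 88 − 33 = 55, R_n = 264 kN/bolt. φR_n = 0.75 × (1×160.8 + 2×264) = 516.6 kN.
Tension yield (gross): A_g = 146×10 = 1460 mm². φR_n = 0.90 × 250 × 1460 = 328.5 kN.
Governing: min(745.9, 516.6, 328.5) = 328.5 kN → gross-section yield.

328.5 kN (gross-section yield governs)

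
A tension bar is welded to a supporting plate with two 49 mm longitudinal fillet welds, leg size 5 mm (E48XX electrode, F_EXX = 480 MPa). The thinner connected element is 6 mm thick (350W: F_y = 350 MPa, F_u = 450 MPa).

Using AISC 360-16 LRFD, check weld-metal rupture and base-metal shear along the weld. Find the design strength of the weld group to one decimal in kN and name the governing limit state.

74.8 kN (weld metal governs)

Weld metal: throat = 0.707×5 = 3.535 mm, L = 2×49 = 98 mm. φR_n = 0.75 × 0.6 × 480 × 3.535 × 98 = 74.8 kN.
Base metal shear (6 mm plate): yield φR_n = 1.0×0.6×350×6×98 = 123.5 kN; rupture φR_n = 0.75×0.6×450×6×98 = 119.1 kN; take 119.1 kN (rupture).
Governing: min(74.8, 119.1) = 74.8 kN → weld metal.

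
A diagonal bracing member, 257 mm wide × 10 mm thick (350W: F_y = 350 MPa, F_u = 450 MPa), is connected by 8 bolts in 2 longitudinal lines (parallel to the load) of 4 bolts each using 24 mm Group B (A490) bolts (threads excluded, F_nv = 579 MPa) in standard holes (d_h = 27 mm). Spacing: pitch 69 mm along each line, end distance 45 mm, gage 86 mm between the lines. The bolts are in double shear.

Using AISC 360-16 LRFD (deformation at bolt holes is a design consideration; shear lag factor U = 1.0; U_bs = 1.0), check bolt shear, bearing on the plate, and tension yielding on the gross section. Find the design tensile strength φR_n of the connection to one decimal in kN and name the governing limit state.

809.6 kN (gross-section yield governs)

Bolt shear: A_b = π(24)²/4 = 452.39 mm². φR_n = 0.75 × 579 × 452.39 × 8 × 2 = 3143.2 kN.
Bearing (10 mm plate, F_u = 450 MPa): end bolts L_c = 45 − 27/2 = 31.5, R_n = min(1.2×31.5×10×450, 2.4×24×10×450) = 170.1 kN/bolt; interior L_c = 69 − 27 = 42, R_n = 226.8 kN/bolt. φR_n = 0.75 × (2×170.1 + 6×226.8) = 1275.8 kN.
Tension yield (gross): A_g = 257×10 = 2570 mm². φR_n = 0.90 × 350 × 2570 = 809.6 kN.
Governing: min(3143.2, 1275.8, 809.6) = 809.6 kN → gross-section yield.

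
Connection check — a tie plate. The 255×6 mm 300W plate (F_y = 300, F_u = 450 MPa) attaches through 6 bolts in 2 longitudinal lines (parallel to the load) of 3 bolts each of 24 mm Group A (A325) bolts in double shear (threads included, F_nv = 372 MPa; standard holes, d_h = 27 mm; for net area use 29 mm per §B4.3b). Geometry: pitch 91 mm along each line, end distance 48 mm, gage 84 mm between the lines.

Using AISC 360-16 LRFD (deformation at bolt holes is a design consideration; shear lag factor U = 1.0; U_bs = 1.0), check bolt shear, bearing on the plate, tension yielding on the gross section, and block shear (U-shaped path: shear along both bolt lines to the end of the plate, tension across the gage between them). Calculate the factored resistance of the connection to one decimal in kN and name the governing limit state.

Bolt shear: A_b = π(24)²/4 = 452.39 mm². φR_n = 0.75 × 372 × 452.39 × 6 × 2 = 1514.6 kN.
Bearing (6 mm plate, F_u = 450 MPa): end bolts L_c = 48 − 27/2 = 34.5, R_n = min(1.2×34.5×6×450, 2.4×24×6×450) = 111.78 kN/bolt; interior L_c = 91 − 27 = 64, R_n = 155.52 kN/bolt. φR_n = 0.75 × (2×111.78 + 4×155.52) = 634.2 kN.
Tension yield (gross): A_g = 255×6 = 1530 mm². φR_n = 0.90 × 300 × 1530 = 413.1 kN.
Block shear: shear path 2×[48+2×91] = 2×230 mm, A_gv = 2760, A_nv = 2×(230 − 2.5×29)×6 = 1890 mm²; tension across gage: (84 − 1×29)×6 = 330 mm². R_n = min(0.6×450×1890, 0.6×300×2760) + 1.0×450×330 = min(510.3, 496.8) + 148.5 = 645.3 kN. φR_n = 0.75 × 645.3 = 484.0 kN.
Governing: min(1514.6, 634.2, 413.1, 484.0) = 413.1 kN → gross-section yield.

413.1 kN (gross-section yield governs)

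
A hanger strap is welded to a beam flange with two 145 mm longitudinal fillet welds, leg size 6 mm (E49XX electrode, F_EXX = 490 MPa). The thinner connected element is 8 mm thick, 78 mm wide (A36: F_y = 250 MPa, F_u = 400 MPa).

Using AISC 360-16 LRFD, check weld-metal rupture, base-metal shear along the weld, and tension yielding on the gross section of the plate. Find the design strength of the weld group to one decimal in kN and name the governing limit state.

Weld metal: throat = 0.707×6 = 4.242 mm, L = 2×145 = 290 mm. φR_n = 0.75 × 0.6 × 490 × 4.242 × 290 = 271.3 kN.
Base metal shear (8 mm plate): yield φR_n = 1.0×0.6×250×8×290 = 348.0 kN; rupture φR_n = 0.75×0.6×400×8×290 = 417.6 kN; take 348.0 kN (yield).
Tension yield (gross): A_g = 78×8 = 624 mm². φR_n = 0.90 × 250 × 624 = 140.4 kN.
Governing: min(271.3, 348.0, 140.4) = 140.4 kN → gross-section yield.

140.4 kN (gross-section yield governs)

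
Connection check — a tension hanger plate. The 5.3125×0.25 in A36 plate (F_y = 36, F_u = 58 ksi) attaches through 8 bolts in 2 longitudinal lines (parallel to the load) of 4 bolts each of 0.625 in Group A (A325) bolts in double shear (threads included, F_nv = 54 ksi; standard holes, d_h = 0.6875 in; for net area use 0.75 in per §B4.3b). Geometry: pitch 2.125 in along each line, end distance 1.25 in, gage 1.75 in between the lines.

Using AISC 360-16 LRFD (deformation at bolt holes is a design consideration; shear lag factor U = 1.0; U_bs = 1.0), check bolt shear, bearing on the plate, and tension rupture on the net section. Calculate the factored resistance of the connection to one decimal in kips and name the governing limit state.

41.5 kips (net-section rupture governs)

Bolt shear: A_b = π(0.625)²/4 = 0.3068 in². φR_n = 0.75 × 54 × 0.3068 × 8 × 2 = 198.8 kips.
Bearing (0.25 in plate, F_u = 58 ksi): end bolts L_c = 1.25 − 0.6875/2 = 0.90625, R_n = min(1.2×0.90625×0.25×58, 2.4×0.625×0.25×58) = 15.769 kips/bolt; interior L_c = 2.125 − 0.6875 = 1.4375, R_n = 21.75 kips/bolt. φR_n = 0.75 × (2×15.769 + 6×21.75) = 121.5 kips.
Tension rupture (net): A_n = (5.3125 − 2×0.75)×0.25 = 0.95313 in² (U = 1.0, A_e = A_n). φR_n = 0.75 × 58 × 0.95313 = 41.5 kips.
Governing: min(198.8, 121.5, 41.5) = 41.5 kips → net-section rupture.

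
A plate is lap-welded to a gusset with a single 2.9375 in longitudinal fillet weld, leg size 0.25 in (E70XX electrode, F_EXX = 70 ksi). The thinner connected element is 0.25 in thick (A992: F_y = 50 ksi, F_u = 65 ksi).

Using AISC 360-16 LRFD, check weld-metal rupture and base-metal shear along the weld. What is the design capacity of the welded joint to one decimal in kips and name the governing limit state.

16.4 kips (weld metal governs)

Weld metal: throat = 0.707×0.25 = 0.17675 in, L = 2.9375 in. φR_n = 0.75 × 0.6 × 70 × 0.17675 × 2.9375 = 16.4 kips.
Base metal shear (0.25 in plate): yield φR_n = 1.0×0.6×50×0.25×2.9375 = 22.0 kips; rupture φR_n = 0.75×0.6×65×0.25×2.9375 = 21.5 kips; take 21.5 kips (rupture).
Governing: min(16.4, 21.5) = 16.4 kips → weld metal.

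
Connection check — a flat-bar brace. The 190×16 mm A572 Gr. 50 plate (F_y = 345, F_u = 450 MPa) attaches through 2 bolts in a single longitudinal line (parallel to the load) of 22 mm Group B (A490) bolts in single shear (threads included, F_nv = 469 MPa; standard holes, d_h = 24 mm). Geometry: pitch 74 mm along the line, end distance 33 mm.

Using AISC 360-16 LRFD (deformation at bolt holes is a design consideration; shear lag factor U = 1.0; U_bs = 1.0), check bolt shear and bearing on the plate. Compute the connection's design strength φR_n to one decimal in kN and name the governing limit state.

Bolt shear: A_b = π(22)²/4 = 380.13 mm². φR_n = 0.75 × 469 × 380.13 × 2 × 1 = 267.4 kN.
Bearing (16 mm plate, F_u = 450 MPa): end bolts L_c = 33 − 24/2 = 21, R_n = min(1.2×21×16×450, 2.4×22×16×450) = 181.44 kN/bolt; interior L_c = 74 − 24 = 50, R_n = 380.16 kN/bolt. φR_n = 0.75 × (1×181.44 + 1×380.16) = 421.2 kN.
Governing: min(267.4, 421.2) = 267.4 kN → bolt shear.

267.4 kN (bolt shear governs)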